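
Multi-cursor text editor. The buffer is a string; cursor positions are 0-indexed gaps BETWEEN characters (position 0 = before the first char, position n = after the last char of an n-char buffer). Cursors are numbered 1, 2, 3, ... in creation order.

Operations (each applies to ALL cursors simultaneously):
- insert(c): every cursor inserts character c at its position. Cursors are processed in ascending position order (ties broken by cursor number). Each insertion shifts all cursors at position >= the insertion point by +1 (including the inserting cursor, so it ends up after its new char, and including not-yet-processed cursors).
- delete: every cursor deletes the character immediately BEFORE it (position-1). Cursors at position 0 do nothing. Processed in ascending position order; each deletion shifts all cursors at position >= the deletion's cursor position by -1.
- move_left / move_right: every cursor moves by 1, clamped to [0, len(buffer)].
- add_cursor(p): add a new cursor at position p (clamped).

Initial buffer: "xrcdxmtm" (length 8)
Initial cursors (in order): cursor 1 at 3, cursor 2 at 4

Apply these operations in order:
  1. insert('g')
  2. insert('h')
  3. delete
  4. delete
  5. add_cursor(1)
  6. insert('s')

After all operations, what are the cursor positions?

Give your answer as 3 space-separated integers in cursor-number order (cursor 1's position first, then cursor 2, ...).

After op 1 (insert('g')): buffer="xrcgdgxmtm" (len 10), cursors c1@4 c2@6, authorship ...1.2....
After op 2 (insert('h')): buffer="xrcghdghxmtm" (len 12), cursors c1@5 c2@8, authorship ...11.22....
After op 3 (delete): buffer="xrcgdgxmtm" (len 10), cursors c1@4 c2@6, authorship ...1.2....
After op 4 (delete): buffer="xrcdxmtm" (len 8), cursors c1@3 c2@4, authorship ........
After op 5 (add_cursor(1)): buffer="xrcdxmtm" (len 8), cursors c3@1 c1@3 c2@4, authorship ........
After op 6 (insert('s')): buffer="xsrcsdsxmtm" (len 11), cursors c3@2 c1@5 c2@7, authorship .3..1.2....

Answer: 5 7 2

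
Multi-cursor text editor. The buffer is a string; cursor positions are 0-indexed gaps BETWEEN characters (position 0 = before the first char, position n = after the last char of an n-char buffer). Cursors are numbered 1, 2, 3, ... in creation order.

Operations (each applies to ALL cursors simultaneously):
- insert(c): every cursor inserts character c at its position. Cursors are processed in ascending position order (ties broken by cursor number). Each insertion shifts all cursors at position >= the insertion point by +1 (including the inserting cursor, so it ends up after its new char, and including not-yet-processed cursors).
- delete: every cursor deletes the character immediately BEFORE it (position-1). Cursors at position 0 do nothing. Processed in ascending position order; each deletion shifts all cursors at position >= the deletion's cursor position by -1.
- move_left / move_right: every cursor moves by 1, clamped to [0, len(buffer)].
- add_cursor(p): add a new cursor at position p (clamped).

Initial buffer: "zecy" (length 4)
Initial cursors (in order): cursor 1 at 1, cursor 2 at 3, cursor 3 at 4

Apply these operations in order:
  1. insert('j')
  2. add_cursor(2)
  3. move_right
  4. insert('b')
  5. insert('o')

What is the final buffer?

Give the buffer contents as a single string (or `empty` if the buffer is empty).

Answer: zjebboocjybojbo

Derivation:
After op 1 (insert('j')): buffer="zjecjyj" (len 7), cursors c1@2 c2@5 c3@7, authorship .1..2.3
After op 2 (add_cursor(2)): buffer="zjecjyj" (len 7), cursors c1@2 c4@2 c2@5 c3@7, authorship .1..2.3
After op 3 (move_right): buffer="zjecjyj" (len 7), cursors c1@3 c4@3 c2@6 c3@7, authorship .1..2.3
After op 4 (insert('b')): buffer="zjebbcjybjb" (len 11), cursors c1@5 c4@5 c2@9 c3@11, authorship .1.14.2.233
After op 5 (insert('o')): buffer="zjebboocjybojbo" (len 15), cursors c1@7 c4@7 c2@12 c3@15, authorship .1.1414.2.22333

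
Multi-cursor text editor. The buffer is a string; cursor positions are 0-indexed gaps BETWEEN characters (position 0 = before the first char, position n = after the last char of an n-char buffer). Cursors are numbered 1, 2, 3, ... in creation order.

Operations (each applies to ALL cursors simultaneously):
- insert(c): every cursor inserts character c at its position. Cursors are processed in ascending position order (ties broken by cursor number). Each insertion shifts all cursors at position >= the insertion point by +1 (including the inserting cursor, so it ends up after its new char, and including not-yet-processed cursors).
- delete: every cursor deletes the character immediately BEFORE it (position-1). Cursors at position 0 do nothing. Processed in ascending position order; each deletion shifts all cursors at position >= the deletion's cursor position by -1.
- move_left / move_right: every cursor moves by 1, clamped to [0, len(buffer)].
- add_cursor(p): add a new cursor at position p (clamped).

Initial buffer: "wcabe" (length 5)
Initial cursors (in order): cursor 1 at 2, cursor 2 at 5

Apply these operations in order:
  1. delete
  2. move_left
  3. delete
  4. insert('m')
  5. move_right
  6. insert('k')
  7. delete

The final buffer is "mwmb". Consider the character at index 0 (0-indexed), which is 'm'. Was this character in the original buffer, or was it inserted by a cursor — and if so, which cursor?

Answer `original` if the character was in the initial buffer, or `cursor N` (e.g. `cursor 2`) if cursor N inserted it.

After op 1 (delete): buffer="wab" (len 3), cursors c1@1 c2@3, authorship ...
After op 2 (move_left): buffer="wab" (len 3), cursors c1@0 c2@2, authorship ...
After op 3 (delete): buffer="wb" (len 2), cursors c1@0 c2@1, authorship ..
After op 4 (insert('m')): buffer="mwmb" (len 4), cursors c1@1 c2@3, authorship 1.2.
After op 5 (move_right): buffer="mwmb" (len 4), cursors c1@2 c2@4, authorship 1.2.
After op 6 (insert('k')): buffer="mwkmbk" (len 6), cursors c1@3 c2@6, authorship 1.12.2
After op 7 (delete): buffer="mwmb" (len 4), cursors c1@2 c2@4, authorship 1.2.
Authorship (.=original, N=cursor N): 1 . 2 .
Index 0: author = 1

Answer: cursor 1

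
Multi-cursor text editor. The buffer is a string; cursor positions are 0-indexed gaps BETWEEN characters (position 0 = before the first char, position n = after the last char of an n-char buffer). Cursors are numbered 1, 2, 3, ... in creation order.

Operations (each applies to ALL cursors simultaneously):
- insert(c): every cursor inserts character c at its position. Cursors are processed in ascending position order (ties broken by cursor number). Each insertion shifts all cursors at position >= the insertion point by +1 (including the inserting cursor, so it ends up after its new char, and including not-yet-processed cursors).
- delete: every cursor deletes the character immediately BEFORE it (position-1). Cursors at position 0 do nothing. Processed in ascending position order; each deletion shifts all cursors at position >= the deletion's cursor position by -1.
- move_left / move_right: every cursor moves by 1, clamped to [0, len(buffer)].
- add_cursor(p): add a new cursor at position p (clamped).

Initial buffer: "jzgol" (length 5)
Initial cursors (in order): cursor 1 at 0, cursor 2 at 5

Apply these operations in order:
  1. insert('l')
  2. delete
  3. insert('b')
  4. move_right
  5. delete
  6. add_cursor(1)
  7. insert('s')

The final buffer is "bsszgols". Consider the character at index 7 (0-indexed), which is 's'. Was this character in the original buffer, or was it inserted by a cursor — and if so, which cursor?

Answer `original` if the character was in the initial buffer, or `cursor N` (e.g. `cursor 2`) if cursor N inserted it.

Answer: cursor 2

Derivation:
After op 1 (insert('l')): buffer="ljzgoll" (len 7), cursors c1@1 c2@7, authorship 1.....2
After op 2 (delete): buffer="jzgol" (len 5), cursors c1@0 c2@5, authorship .....
After op 3 (insert('b')): buffer="bjzgolb" (len 7), cursors c1@1 c2@7, authorship 1.....2
After op 4 (move_right): buffer="bjzgolb" (len 7), cursors c1@2 c2@7, authorship 1.....2
After op 5 (delete): buffer="bzgol" (len 5), cursors c1@1 c2@5, authorship 1....
After op 6 (add_cursor(1)): buffer="bzgol" (len 5), cursors c1@1 c3@1 c2@5, authorship 1....
After op 7 (insert('s')): buffer="bsszgols" (len 8), cursors c1@3 c3@3 c2@8, authorship 113....2
Authorship (.=original, N=cursor N): 1 1 3 . . . . 2
Index 7: author = 2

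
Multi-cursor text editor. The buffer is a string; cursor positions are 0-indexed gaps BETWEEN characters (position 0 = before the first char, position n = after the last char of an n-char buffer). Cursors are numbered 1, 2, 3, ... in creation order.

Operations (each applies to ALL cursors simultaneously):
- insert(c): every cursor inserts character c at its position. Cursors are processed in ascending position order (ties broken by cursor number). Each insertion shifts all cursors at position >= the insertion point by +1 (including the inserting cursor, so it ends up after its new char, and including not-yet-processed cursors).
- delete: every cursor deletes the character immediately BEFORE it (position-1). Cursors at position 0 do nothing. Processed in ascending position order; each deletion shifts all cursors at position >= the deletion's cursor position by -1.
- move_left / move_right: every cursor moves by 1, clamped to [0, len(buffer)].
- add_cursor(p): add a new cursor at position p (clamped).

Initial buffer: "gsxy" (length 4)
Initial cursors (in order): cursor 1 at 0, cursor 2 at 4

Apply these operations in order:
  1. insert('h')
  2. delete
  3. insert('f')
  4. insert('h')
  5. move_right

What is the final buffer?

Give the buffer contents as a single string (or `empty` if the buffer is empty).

Answer: fhgsxyfh

Derivation:
After op 1 (insert('h')): buffer="hgsxyh" (len 6), cursors c1@1 c2@6, authorship 1....2
After op 2 (delete): buffer="gsxy" (len 4), cursors c1@0 c2@4, authorship ....
After op 3 (insert('f')): buffer="fgsxyf" (len 6), cursors c1@1 c2@6, authorship 1....2
After op 4 (insert('h')): buffer="fhgsxyfh" (len 8), cursors c1@2 c2@8, authorship 11....22
After op 5 (move_right): buffer="fhgsxyfh" (len 8), cursors c1@3 c2@8, authorship 11....22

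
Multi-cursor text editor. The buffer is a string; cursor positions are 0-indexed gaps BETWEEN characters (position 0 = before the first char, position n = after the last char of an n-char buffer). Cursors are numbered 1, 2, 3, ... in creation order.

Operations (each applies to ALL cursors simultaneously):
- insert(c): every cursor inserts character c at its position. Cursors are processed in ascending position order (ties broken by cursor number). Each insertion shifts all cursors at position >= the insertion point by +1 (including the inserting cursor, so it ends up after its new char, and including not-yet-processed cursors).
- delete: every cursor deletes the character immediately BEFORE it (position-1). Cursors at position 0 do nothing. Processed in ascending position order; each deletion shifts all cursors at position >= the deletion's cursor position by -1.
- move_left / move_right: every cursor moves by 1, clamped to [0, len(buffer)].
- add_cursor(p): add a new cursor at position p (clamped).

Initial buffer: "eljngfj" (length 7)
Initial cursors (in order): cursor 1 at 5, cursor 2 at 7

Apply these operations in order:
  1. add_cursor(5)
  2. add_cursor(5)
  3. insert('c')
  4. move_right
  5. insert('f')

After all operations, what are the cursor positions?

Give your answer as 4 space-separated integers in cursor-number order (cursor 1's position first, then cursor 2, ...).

Answer: 12 15 12 12

Derivation:
After op 1 (add_cursor(5)): buffer="eljngfj" (len 7), cursors c1@5 c3@5 c2@7, authorship .......
After op 2 (add_cursor(5)): buffer="eljngfj" (len 7), cursors c1@5 c3@5 c4@5 c2@7, authorship .......
After op 3 (insert('c')): buffer="eljngcccfjc" (len 11), cursors c1@8 c3@8 c4@8 c2@11, authorship .....134..2
After op 4 (move_right): buffer="eljngcccfjc" (len 11), cursors c1@9 c3@9 c4@9 c2@11, authorship .....134..2
After op 5 (insert('f')): buffer="eljngcccffffjcf" (len 15), cursors c1@12 c3@12 c4@12 c2@15, authorship .....134.134.22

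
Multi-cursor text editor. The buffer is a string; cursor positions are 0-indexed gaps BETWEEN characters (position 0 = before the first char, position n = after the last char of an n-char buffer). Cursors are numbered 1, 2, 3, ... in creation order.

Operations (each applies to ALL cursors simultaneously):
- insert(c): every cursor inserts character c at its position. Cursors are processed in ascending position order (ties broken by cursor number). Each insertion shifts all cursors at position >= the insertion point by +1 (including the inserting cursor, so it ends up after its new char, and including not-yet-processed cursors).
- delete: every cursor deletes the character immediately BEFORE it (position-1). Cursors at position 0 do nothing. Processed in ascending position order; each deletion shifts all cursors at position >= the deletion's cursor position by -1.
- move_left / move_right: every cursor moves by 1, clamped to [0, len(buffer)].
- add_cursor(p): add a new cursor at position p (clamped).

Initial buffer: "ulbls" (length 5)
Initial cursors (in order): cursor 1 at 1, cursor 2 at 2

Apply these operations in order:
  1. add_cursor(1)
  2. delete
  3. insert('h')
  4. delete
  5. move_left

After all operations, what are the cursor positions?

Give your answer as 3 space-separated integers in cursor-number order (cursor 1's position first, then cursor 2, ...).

Answer: 0 0 0

Derivation:
After op 1 (add_cursor(1)): buffer="ulbls" (len 5), cursors c1@1 c3@1 c2@2, authorship .....
After op 2 (delete): buffer="bls" (len 3), cursors c1@0 c2@0 c3@0, authorship ...
After op 3 (insert('h')): buffer="hhhbls" (len 6), cursors c1@3 c2@3 c3@3, authorship 123...
After op 4 (delete): buffer="bls" (len 3), cursors c1@0 c2@0 c3@0, authorship ...
After op 5 (move_left): buffer="bls" (len 3), cursors c1@0 c2@0 c3@0, authorship ...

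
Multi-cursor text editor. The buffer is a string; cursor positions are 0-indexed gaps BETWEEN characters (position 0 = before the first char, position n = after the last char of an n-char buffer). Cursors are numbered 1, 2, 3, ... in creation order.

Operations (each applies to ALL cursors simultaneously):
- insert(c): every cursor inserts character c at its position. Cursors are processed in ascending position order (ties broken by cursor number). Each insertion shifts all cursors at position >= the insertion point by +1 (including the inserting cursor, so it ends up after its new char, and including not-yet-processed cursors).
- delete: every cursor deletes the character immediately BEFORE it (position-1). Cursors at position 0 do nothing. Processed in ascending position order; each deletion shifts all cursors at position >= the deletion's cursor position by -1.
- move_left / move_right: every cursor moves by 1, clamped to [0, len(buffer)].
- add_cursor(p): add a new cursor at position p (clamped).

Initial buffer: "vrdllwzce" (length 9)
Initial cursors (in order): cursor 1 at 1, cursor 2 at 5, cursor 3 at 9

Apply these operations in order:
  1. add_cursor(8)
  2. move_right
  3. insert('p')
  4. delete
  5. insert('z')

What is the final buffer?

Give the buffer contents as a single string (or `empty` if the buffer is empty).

Answer: vrzdllwzzcezz

Derivation:
After op 1 (add_cursor(8)): buffer="vrdllwzce" (len 9), cursors c1@1 c2@5 c4@8 c3@9, authorship .........
After op 2 (move_right): buffer="vrdllwzce" (len 9), cursors c1@2 c2@6 c3@9 c4@9, authorship .........
After op 3 (insert('p')): buffer="vrpdllwpzcepp" (len 13), cursors c1@3 c2@8 c3@13 c4@13, authorship ..1....2...34
After op 4 (delete): buffer="vrdllwzce" (len 9), cursors c1@2 c2@6 c3@9 c4@9, authorship .........
After op 5 (insert('z')): buffer="vrzdllwzzcezz" (len 13), cursors c1@3 c2@8 c3@13 c4@13, authorship ..1....2...34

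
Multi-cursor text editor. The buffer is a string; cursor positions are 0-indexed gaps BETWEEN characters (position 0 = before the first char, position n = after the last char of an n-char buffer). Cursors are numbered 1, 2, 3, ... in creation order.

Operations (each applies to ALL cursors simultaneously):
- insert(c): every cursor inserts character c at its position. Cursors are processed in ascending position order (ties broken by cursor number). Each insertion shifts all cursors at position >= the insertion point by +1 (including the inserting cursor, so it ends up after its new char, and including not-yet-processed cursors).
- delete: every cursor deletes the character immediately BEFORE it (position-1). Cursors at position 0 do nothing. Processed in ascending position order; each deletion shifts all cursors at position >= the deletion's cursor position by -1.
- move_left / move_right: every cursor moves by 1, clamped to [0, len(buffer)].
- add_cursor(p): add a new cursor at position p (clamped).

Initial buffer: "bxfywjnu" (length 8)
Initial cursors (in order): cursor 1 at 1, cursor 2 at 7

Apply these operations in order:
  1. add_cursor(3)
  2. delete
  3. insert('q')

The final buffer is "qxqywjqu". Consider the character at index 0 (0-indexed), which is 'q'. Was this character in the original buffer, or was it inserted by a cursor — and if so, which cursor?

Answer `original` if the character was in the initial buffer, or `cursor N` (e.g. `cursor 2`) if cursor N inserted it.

Answer: cursor 1

Derivation:
After op 1 (add_cursor(3)): buffer="bxfywjnu" (len 8), cursors c1@1 c3@3 c2@7, authorship ........
After op 2 (delete): buffer="xywju" (len 5), cursors c1@0 c3@1 c2@4, authorship .....
After op 3 (insert('q')): buffer="qxqywjqu" (len 8), cursors c1@1 c3@3 c2@7, authorship 1.3...2.
Authorship (.=original, N=cursor N): 1 . 3 . . . 2 .
Index 0: author = 1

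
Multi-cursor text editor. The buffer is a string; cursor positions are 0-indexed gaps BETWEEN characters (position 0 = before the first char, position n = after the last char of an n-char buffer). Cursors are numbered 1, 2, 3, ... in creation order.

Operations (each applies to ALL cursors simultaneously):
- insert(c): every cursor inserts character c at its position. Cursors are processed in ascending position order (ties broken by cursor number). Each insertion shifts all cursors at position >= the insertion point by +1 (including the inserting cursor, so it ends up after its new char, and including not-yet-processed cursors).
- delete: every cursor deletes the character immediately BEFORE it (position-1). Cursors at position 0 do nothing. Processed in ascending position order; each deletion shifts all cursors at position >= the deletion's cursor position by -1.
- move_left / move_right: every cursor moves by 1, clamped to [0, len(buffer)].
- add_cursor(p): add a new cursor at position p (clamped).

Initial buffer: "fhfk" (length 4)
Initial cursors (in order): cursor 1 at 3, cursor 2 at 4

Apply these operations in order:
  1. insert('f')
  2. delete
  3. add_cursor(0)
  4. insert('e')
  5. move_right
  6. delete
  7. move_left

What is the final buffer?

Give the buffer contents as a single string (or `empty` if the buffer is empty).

Answer: ehfe

Derivation:
After op 1 (insert('f')): buffer="fhffkf" (len 6), cursors c1@4 c2@6, authorship ...1.2
After op 2 (delete): buffer="fhfk" (len 4), cursors c1@3 c2@4, authorship ....
After op 3 (add_cursor(0)): buffer="fhfk" (len 4), cursors c3@0 c1@3 c2@4, authorship ....
After op 4 (insert('e')): buffer="efhfeke" (len 7), cursors c3@1 c1@5 c2@7, authorship 3...1.2
After op 5 (move_right): buffer="efhfeke" (len 7), cursors c3@2 c1@6 c2@7, authorship 3...1.2
After op 6 (delete): buffer="ehfe" (len 4), cursors c3@1 c1@4 c2@4, authorship 3..1
After op 7 (move_left): buffer="ehfe" (len 4), cursors c3@0 c1@3 c2@3, authorship 3..1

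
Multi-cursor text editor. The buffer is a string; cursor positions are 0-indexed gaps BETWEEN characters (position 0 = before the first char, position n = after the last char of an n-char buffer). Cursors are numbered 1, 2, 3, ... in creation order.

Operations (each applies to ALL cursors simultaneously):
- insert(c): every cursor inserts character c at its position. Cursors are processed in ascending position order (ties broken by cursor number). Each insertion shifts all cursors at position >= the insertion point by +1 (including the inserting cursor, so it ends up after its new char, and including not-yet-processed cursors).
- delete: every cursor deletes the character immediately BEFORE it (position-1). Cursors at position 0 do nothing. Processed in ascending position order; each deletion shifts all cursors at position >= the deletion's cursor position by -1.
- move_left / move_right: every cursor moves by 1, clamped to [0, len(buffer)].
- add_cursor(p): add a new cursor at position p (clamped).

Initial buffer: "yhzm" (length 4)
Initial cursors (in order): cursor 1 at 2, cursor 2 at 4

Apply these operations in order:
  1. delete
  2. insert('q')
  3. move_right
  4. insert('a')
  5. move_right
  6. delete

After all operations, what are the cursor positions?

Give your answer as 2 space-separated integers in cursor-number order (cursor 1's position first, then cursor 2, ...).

After op 1 (delete): buffer="yz" (len 2), cursors c1@1 c2@2, authorship ..
After op 2 (insert('q')): buffer="yqzq" (len 4), cursors c1@2 c2@4, authorship .1.2
After op 3 (move_right): buffer="yqzq" (len 4), cursors c1@3 c2@4, authorship .1.2
After op 4 (insert('a')): buffer="yqzaqa" (len 6), cursors c1@4 c2@6, authorship .1.122
After op 5 (move_right): buffer="yqzaqa" (len 6), cursors c1@5 c2@6, authorship .1.122
After op 6 (delete): buffer="yqza" (len 4), cursors c1@4 c2@4, authorship .1.1

Answer: 4 4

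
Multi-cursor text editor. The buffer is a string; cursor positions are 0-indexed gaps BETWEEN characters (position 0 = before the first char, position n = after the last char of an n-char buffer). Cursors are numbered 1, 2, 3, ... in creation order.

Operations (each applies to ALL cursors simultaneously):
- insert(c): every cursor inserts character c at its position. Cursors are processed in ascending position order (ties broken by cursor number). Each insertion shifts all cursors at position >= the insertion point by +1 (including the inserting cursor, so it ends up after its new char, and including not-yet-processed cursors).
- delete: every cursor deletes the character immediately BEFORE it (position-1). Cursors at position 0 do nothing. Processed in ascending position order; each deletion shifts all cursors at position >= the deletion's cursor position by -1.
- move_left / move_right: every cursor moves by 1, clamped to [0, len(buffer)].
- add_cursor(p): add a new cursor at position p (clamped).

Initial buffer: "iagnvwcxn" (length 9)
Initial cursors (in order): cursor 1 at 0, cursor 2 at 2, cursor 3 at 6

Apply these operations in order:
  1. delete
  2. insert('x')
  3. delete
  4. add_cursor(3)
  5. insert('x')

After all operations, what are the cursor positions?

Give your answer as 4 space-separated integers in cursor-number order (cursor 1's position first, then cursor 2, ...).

Answer: 1 3 8 6

Derivation:
After op 1 (delete): buffer="ignvcxn" (len 7), cursors c1@0 c2@1 c3@4, authorship .......
After op 2 (insert('x')): buffer="xixgnvxcxn" (len 10), cursors c1@1 c2@3 c3@7, authorship 1.2...3...
After op 3 (delete): buffer="ignvcxn" (len 7), cursors c1@0 c2@1 c3@4, authorship .......
After op 4 (add_cursor(3)): buffer="ignvcxn" (len 7), cursors c1@0 c2@1 c4@3 c3@4, authorship .......
After op 5 (insert('x')): buffer="xixgnxvxcxn" (len 11), cursors c1@1 c2@3 c4@6 c3@8, authorship 1.2..4.3...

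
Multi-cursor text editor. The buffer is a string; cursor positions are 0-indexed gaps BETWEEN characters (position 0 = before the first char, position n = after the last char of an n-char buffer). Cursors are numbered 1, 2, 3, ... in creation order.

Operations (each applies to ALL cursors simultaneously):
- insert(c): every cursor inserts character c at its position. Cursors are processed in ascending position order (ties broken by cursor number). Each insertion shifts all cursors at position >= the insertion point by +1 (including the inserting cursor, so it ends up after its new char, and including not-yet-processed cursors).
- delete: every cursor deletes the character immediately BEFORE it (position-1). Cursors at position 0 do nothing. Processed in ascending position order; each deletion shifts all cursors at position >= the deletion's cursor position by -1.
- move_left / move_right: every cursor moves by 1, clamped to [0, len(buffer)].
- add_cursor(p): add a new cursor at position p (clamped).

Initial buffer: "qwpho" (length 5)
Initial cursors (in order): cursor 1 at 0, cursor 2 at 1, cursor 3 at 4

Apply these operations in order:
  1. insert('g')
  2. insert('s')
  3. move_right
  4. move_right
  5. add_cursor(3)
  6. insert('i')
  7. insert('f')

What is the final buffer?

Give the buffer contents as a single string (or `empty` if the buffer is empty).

Answer: gsqifgifswpifhgsoif

Derivation:
After op 1 (insert('g')): buffer="gqgwphgo" (len 8), cursors c1@1 c2@3 c3@7, authorship 1.2...3.
After op 2 (insert('s')): buffer="gsqgswphgso" (len 11), cursors c1@2 c2@5 c3@10, authorship 11.22...33.
After op 3 (move_right): buffer="gsqgswphgso" (len 11), cursors c1@3 c2@6 c3@11, authorship 11.22...33.
After op 4 (move_right): buffer="gsqgswphgso" (len 11), cursors c1@4 c2@7 c3@11, authorship 11.22...33.
After op 5 (add_cursor(3)): buffer="gsqgswphgso" (len 11), cursors c4@3 c1@4 c2@7 c3@11, authorship 11.22...33.
After op 6 (insert('i')): buffer="gsqigiswpihgsoi" (len 15), cursors c4@4 c1@6 c2@10 c3@15, authorship 11.4212..2.33.3
After op 7 (insert('f')): buffer="gsqifgifswpifhgsoif" (len 19), cursors c4@5 c1@8 c2@13 c3@19, authorship 11.442112..22.33.33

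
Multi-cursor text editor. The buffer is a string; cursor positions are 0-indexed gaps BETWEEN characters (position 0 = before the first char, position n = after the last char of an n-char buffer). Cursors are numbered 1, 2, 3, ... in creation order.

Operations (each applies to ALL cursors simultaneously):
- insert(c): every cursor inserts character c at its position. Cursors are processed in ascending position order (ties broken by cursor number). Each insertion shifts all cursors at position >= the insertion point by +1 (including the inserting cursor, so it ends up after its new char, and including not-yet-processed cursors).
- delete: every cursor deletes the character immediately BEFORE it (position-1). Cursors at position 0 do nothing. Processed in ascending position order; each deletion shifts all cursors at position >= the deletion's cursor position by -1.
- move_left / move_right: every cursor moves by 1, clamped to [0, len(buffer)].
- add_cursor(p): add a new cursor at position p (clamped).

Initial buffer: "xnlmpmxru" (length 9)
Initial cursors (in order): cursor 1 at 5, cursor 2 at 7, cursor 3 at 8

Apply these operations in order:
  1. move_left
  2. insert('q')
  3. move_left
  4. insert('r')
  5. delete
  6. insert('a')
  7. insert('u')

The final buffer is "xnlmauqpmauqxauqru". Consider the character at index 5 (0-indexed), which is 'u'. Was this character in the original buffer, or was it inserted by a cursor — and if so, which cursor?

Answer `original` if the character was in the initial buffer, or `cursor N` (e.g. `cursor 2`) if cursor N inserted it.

Answer: cursor 1

Derivation:
After op 1 (move_left): buffer="xnlmpmxru" (len 9), cursors c1@4 c2@6 c3@7, authorship .........
After op 2 (insert('q')): buffer="xnlmqpmqxqru" (len 12), cursors c1@5 c2@8 c3@10, authorship ....1..2.3..
After op 3 (move_left): buffer="xnlmqpmqxqru" (len 12), cursors c1@4 c2@7 c3@9, authorship ....1..2.3..
After op 4 (insert('r')): buffer="xnlmrqpmrqxrqru" (len 15), cursors c1@5 c2@9 c3@12, authorship ....11..22.33..
After op 5 (delete): buffer="xnlmqpmqxqru" (len 12), cursors c1@4 c2@7 c3@9, authorship ....1..2.3..
After op 6 (insert('a')): buffer="xnlmaqpmaqxaqru" (len 15), cursors c1@5 c2@9 c3@12, authorship ....11..22.33..
After op 7 (insert('u')): buffer="xnlmauqpmauqxauqru" (len 18), cursors c1@6 c2@11 c3@15, authorship ....111..222.333..
Authorship (.=original, N=cursor N): . . . . 1 1 1 . . 2 2 2 . 3 3 3 . .
Index 5: author = 1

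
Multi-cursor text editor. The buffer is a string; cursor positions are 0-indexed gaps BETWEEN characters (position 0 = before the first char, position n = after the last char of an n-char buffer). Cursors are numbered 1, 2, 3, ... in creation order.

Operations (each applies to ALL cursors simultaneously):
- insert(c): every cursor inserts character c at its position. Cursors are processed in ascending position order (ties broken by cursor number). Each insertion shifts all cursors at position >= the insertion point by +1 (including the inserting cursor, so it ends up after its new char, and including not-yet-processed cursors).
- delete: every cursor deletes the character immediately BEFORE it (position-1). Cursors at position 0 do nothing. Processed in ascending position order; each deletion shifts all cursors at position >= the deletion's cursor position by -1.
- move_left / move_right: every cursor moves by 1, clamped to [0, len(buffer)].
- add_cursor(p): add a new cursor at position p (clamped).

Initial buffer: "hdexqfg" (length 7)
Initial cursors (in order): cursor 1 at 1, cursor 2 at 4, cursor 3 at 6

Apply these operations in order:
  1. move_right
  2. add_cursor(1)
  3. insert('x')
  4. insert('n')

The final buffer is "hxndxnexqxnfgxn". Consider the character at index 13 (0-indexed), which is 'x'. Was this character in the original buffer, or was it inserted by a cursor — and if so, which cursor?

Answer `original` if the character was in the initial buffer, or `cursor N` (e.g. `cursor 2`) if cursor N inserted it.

After op 1 (move_right): buffer="hdexqfg" (len 7), cursors c1@2 c2@5 c3@7, authorship .......
After op 2 (add_cursor(1)): buffer="hdexqfg" (len 7), cursors c4@1 c1@2 c2@5 c3@7, authorship .......
After op 3 (insert('x')): buffer="hxdxexqxfgx" (len 11), cursors c4@2 c1@4 c2@8 c3@11, authorship .4.1...2..3
After op 4 (insert('n')): buffer="hxndxnexqxnfgxn" (len 15), cursors c4@3 c1@6 c2@11 c3@15, authorship .44.11...22..33
Authorship (.=original, N=cursor N): . 4 4 . 1 1 . . . 2 2 . . 3 3
Index 13: author = 3

Answer: cursor 3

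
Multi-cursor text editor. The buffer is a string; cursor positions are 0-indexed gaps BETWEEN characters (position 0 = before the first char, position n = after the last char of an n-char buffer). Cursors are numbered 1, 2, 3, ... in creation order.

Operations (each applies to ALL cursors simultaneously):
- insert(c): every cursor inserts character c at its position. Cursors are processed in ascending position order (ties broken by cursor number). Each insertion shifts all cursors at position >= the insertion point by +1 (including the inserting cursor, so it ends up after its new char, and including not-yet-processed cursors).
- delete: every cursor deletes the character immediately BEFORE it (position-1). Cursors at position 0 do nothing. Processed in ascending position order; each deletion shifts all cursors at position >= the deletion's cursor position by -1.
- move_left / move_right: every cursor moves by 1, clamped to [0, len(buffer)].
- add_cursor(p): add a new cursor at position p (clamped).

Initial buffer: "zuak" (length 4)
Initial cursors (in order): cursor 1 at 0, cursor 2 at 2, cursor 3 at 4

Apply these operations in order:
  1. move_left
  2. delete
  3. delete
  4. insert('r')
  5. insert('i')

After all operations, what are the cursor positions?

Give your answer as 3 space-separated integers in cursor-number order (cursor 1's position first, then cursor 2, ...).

Answer: 6 6 6

Derivation:
After op 1 (move_left): buffer="zuak" (len 4), cursors c1@0 c2@1 c3@3, authorship ....
After op 2 (delete): buffer="uk" (len 2), cursors c1@0 c2@0 c3@1, authorship ..
After op 3 (delete): buffer="k" (len 1), cursors c1@0 c2@0 c3@0, authorship .
After op 4 (insert('r')): buffer="rrrk" (len 4), cursors c1@3 c2@3 c3@3, authorship 123.
After op 5 (insert('i')): buffer="rrriiik" (len 7), cursors c1@6 c2@6 c3@6, authorship 123123.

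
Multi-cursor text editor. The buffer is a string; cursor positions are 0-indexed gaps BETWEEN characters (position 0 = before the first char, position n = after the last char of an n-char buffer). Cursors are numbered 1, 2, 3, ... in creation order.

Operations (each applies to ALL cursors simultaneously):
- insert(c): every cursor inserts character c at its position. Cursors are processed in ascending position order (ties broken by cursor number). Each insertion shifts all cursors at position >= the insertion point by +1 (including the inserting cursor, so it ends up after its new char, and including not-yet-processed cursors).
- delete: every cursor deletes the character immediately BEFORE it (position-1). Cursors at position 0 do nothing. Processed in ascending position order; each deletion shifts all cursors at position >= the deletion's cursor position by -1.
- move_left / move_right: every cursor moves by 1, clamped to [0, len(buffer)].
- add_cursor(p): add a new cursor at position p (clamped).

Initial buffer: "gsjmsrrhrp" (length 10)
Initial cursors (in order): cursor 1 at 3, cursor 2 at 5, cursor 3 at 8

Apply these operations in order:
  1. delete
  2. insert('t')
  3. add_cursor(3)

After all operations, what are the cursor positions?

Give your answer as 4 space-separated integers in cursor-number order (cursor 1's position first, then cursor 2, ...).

Answer: 3 5 8 3

Derivation:
After op 1 (delete): buffer="gsmrrrp" (len 7), cursors c1@2 c2@3 c3@5, authorship .......
After op 2 (insert('t')): buffer="gstmtrrtrp" (len 10), cursors c1@3 c2@5 c3@8, authorship ..1.2..3..
After op 3 (add_cursor(3)): buffer="gstmtrrtrp" (len 10), cursors c1@3 c4@3 c2@5 c3@8, authorship ..1.2..3..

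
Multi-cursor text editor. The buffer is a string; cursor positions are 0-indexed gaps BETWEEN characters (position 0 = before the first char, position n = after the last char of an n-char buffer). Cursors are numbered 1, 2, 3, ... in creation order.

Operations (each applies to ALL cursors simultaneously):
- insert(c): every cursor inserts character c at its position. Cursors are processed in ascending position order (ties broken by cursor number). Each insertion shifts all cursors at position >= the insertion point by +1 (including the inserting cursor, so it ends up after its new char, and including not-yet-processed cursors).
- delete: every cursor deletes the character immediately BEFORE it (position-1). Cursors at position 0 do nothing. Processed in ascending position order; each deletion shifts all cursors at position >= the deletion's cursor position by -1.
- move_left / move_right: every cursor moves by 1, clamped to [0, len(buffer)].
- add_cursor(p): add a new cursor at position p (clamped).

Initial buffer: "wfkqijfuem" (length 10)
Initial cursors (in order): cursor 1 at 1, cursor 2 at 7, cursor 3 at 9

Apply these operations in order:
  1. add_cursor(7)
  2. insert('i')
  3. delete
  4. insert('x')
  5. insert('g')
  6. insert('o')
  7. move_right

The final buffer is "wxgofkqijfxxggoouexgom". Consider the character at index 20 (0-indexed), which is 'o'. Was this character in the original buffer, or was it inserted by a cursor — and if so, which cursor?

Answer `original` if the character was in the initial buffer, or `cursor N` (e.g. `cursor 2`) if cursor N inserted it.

Answer: cursor 3

Derivation:
After op 1 (add_cursor(7)): buffer="wfkqijfuem" (len 10), cursors c1@1 c2@7 c4@7 c3@9, authorship ..........
After op 2 (insert('i')): buffer="wifkqijfiiueim" (len 14), cursors c1@2 c2@10 c4@10 c3@13, authorship .1......24..3.
After op 3 (delete): buffer="wfkqijfuem" (len 10), cursors c1@1 c2@7 c4@7 c3@9, authorship ..........
After op 4 (insert('x')): buffer="wxfkqijfxxuexm" (len 14), cursors c1@2 c2@10 c4@10 c3@13, authorship .1......24..3.
After op 5 (insert('g')): buffer="wxgfkqijfxxgguexgm" (len 18), cursors c1@3 c2@13 c4@13 c3@17, authorship .11......2424..33.
After op 6 (insert('o')): buffer="wxgofkqijfxxggoouexgom" (len 22), cursors c1@4 c2@16 c4@16 c3@21, authorship .111......242424..333.
After op 7 (move_right): buffer="wxgofkqijfxxggoouexgom" (len 22), cursors c1@5 c2@17 c4@17 c3@22, authorship .111......242424..333.
Authorship (.=original, N=cursor N): . 1 1 1 . . . . . . 2 4 2 4 2 4 . . 3 3 3 .
Index 20: author = 3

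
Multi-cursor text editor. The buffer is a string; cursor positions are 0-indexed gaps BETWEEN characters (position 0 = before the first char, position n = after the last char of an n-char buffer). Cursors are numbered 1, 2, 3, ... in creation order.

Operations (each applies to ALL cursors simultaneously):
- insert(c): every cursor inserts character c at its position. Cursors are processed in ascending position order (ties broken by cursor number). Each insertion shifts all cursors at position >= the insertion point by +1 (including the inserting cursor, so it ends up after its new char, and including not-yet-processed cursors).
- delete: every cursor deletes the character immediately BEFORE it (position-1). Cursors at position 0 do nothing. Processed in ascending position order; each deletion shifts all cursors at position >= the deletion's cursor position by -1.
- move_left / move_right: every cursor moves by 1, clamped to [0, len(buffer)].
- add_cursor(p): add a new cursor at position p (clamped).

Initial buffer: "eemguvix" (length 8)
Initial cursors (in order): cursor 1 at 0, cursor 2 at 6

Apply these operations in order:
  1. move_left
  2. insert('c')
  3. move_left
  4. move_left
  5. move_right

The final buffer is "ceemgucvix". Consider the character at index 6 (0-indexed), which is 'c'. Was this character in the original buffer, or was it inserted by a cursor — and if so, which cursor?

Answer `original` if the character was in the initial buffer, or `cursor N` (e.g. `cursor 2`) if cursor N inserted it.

After op 1 (move_left): buffer="eemguvix" (len 8), cursors c1@0 c2@5, authorship ........
After op 2 (insert('c')): buffer="ceemgucvix" (len 10), cursors c1@1 c2@7, authorship 1.....2...
After op 3 (move_left): buffer="ceemgucvix" (len 10), cursors c1@0 c2@6, authorship 1.....2...
After op 4 (move_left): buffer="ceemgucvix" (len 10), cursors c1@0 c2@5, authorship 1.....2...
After op 5 (move_right): buffer="ceemgucvix" (len 10), cursors c1@1 c2@6, authorship 1.....2...
Authorship (.=original, N=cursor N): 1 . . . . . 2 . . .
Index 6: author = 2

Answer: cursor 2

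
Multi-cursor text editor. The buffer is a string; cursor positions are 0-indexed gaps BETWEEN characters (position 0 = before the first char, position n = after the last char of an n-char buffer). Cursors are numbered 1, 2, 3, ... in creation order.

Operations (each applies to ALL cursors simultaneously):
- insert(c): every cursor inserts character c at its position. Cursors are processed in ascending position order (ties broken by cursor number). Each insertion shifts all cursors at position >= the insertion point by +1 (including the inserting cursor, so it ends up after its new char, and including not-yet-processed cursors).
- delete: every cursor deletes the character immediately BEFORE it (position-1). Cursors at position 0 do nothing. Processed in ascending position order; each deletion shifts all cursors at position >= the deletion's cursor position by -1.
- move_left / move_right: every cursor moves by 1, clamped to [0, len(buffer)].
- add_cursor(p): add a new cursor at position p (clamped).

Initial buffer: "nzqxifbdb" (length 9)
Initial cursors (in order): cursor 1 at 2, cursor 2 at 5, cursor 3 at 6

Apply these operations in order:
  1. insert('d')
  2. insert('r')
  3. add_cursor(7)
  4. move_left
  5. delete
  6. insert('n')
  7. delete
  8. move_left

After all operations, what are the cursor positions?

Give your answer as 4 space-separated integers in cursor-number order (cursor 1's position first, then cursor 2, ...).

After op 1 (insert('d')): buffer="nzdqxidfdbdb" (len 12), cursors c1@3 c2@7 c3@9, authorship ..1...2.3...
After op 2 (insert('r')): buffer="nzdrqxidrfdrbdb" (len 15), cursors c1@4 c2@9 c3@12, authorship ..11...22.33...
After op 3 (add_cursor(7)): buffer="nzdrqxidrfdrbdb" (len 15), cursors c1@4 c4@7 c2@9 c3@12, authorship ..11...22.33...
After op 4 (move_left): buffer="nzdrqxidrfdrbdb" (len 15), cursors c1@3 c4@6 c2@8 c3@11, authorship ..11...22.33...
After op 5 (delete): buffer="nzrqirfrbdb" (len 11), cursors c1@2 c4@4 c2@5 c3@7, authorship ..1..2.3...
After op 6 (insert('n')): buffer="nznrqninrfnrbdb" (len 15), cursors c1@3 c4@6 c2@8 c3@11, authorship ..11.4.22.33...
After op 7 (delete): buffer="nzrqirfrbdb" (len 11), cursors c1@2 c4@4 c2@5 c3@7, authorship ..1..2.3...
After op 8 (move_left): buffer="nzrqirfrbdb" (len 11), cursors c1@1 c4@3 c2@4 c3@6, authorship ..1..2.3...

Answer: 1 4 6 3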